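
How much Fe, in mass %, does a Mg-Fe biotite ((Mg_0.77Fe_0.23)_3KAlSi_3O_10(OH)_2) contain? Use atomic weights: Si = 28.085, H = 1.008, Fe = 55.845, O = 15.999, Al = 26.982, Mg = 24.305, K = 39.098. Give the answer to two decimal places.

M((Mg_0.77Fe_0.23)_3KAlSi_3O_10(OH)_2) = 439.017 g/mol.
Fe contributes 0.69 × 55.845 = 38.533 g per mole.
38.533/439.017 = 0.0878 → 8.78%.

8.78 mass %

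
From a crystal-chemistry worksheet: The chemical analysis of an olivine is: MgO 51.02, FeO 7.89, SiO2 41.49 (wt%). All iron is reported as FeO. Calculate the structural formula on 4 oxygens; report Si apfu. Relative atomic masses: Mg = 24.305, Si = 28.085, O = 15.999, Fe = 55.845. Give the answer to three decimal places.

51.02 wt% MgO ÷ 40.304 g/mol = 1.26588 mol, giving 1.26588 Mg and 1.26588 O.
7.89 wt% FeO ÷ 71.844 g/mol = 0.10982 mol, giving 0.10982 Fe and 0.10982 O.
41.49 wt% SiO2 ÷ 60.083 g/mol = 0.69054 mol, giving 0.69054 Si and 1.38108 O.
Oxygen sums to 2.75678; scaling by 4/2.75678 = 1.45097 puts the formula on 4 O.
Si: 0.69054 × 1.45097 = 1.002 atoms per formula unit.

1.002 Si apfu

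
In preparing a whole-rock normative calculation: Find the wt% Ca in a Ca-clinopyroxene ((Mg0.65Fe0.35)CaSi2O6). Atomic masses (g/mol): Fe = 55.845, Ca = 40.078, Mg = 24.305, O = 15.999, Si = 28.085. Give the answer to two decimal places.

17.61 weight percent

Formula mass = 0.65*24.305 + 0.35*55.845 + 1*40.078 + 2*28.085 + 6*15.999 = 227.586 g/mol, of which 40.078 g is Ca.
So Ca makes up 40.078/227.586 = 0.1761 of the mass, i.e. 17.61%.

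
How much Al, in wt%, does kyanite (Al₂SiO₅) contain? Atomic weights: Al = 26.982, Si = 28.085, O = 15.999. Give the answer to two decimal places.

33.30 wt%

Molar mass of Al₂SiO₅: 2×26.982 + 1×28.085 + 5×15.999 = 162.044 g/mol.
Mass of Al per formula unit: 2 × 26.982 = 53.964 g.
Weight fraction Al = 53.964 / 162.044 = 0.3330.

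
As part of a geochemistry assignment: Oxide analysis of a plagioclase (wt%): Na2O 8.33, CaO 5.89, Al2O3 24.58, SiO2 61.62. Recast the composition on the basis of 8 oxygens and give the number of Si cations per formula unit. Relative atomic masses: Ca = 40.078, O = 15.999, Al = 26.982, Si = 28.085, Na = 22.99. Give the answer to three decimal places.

2.722 Si apfu

Na2O (M=61.979): mol = 0.13440; Na = 0.26880, O = 0.13440.
CaO (M=56.077): mol = 0.10503; Ca = 0.10503, O = 0.10503.
Al2O3 (M=101.961): mol = 0.24107; Al = 0.48214, O = 0.72321.
SiO2 (M=60.083): mol = 1.02558; Si = 1.02558, O = 2.05116.
ΣO = 3.01380; factor = 8/ΣO = 2.65446.
Si apfu = 1.02558 × 2.65446 = 2.722.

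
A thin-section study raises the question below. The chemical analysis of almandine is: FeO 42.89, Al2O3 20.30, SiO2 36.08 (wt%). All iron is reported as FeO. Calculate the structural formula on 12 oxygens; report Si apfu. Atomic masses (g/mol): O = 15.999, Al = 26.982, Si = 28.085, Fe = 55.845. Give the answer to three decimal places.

3.008 Si apfu

42.89 wt% FeO ÷ 71.844 g/mol = 0.59699 mol, giving 0.59699 Fe and 0.59699 O.
20.30 wt% Al2O3 ÷ 101.961 g/mol = 0.19910 mol, giving 0.39820 Al and 0.59730 O.
36.08 wt% SiO2 ÷ 60.083 g/mol = 0.60050 mol, giving 0.60050 Si and 1.20100 O.
Oxygen sums to 2.39529; scaling by 12/2.39529 = 5.00983 puts the formula on 12 O.
Si: 0.60050 × 5.00983 = 3.008 atoms per formula unit.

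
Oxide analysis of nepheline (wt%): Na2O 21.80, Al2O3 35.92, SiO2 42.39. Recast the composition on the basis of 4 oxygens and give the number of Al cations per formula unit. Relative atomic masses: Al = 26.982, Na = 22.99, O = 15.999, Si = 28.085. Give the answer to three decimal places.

1.000 Al apfu

21.80 wt% Na2O ÷ 61.979 g/mol = 0.35173 mol, giving 0.70346 Na and 0.35173 O.
35.92 wt% Al2O3 ÷ 101.961 g/mol = 0.35229 mol, giving 0.70458 Al and 1.05687 O.
42.39 wt% SiO2 ÷ 60.083 g/mol = 0.70552 mol, giving 0.70552 Si and 1.41104 O.
Oxygen sums to 2.81964; scaling by 4/2.81964 = 1.41862 puts the formula on 4 O.
Al: 0.70458 × 1.41862 = 1.000 atoms per formula unit.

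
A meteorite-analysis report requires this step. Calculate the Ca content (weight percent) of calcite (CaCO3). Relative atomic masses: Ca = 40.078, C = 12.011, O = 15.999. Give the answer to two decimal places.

40.04 weight percent

Formula mass = 1·40.078 + 1·12.011 + 3·15.999 = 100.086 g/mol, of which 40.078 g is Ca.
So Ca makes up 40.078/100.086 = 0.4004 of the mass, i.e. 40.04%.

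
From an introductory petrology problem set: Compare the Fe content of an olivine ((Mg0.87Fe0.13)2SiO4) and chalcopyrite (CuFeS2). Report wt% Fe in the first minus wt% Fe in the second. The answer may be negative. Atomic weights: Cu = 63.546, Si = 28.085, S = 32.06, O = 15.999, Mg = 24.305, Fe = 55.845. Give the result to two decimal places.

-20.68 percentage points

First mineral: 14.520 g Fe in 148.891 g formula = 9.75 wt% Fe.
Second mineral: 55.845 g Fe in 183.511 g formula = 30.43 wt% Fe.
9.75% − 30.43% gives a difference of -20.68 percentage points.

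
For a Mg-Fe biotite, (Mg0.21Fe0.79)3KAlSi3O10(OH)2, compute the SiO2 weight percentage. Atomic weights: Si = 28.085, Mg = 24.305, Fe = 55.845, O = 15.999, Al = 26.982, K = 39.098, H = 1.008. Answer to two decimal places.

36.64 wt%

Formula mass = 492.004 g/mol.
3 Si → 3.0000 mol SiO2 per formula unit; M(SiO2) = 60.083, so SiO2 mass = 180.249 g.
180.249/492.004 × 100 = 36.64 wt%.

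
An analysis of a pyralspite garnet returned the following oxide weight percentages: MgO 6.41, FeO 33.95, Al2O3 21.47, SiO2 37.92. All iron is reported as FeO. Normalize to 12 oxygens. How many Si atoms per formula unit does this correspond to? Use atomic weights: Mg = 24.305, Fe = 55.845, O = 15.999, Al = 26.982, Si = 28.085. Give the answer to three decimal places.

2.999 Si apfu

MgO (M=40.304): mol = 0.15904; Mg = 0.15904, O = 0.15904.
FeO (M=71.844): mol = 0.47255; Fe = 0.47255, O = 0.47255.
Al2O3 (M=101.961): mol = 0.21057; Al = 0.42114, O = 0.63171.
SiO2 (M=60.083): mol = 0.63113; Si = 0.63113, O = 1.26226.
ΣO = 2.52556; factor = 12/ΣO = 4.75142.
Si apfu = 0.63113 × 4.75142 = 2.999.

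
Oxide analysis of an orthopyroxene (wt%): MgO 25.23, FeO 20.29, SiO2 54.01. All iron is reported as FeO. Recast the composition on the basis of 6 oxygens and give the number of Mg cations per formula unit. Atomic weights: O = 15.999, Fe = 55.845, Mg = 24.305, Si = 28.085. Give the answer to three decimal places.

25.23 wt% MgO ÷ 40.304 g/mol = 0.62599 mol, giving 0.62599 Mg and 0.62599 O.
20.29 wt% FeO ÷ 71.844 g/mol = 0.28242 mol, giving 0.28242 Fe and 0.28242 O.
54.01 wt% SiO2 ÷ 60.083 g/mol = 0.89892 mol, giving 0.89892 Si and 1.79784 O.
Oxygen sums to 2.70625; scaling by 6/2.70625 = 2.21709 puts the formula on 6 O.
Mg: 0.62599 × 2.21709 = 1.388 atoms per formula unit.

1.388 Mg apfu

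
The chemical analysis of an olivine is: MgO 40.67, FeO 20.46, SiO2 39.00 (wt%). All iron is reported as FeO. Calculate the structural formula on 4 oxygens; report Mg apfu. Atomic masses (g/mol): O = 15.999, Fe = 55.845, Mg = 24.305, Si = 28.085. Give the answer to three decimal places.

1.557 Mg apfu

MgO (M=40.304): mol = 1.00908; Mg = 1.00908, O = 1.00908.
FeO (M=71.844): mol = 0.28478; Fe = 0.28478, O = 0.28478.
SiO2 (M=60.083): mol = 0.64910; Si = 0.64910, O = 1.29820.
ΣO = 2.59206; factor = 4/ΣO = 1.54317.
Mg apfu = 1.00908 × 1.54317 = 1.557.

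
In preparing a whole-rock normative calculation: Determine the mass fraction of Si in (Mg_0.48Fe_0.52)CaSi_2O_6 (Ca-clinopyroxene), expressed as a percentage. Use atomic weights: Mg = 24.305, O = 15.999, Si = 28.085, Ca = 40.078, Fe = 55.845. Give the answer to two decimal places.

Formula mass = 0.48×24.305 + 0.52×55.845 + 1×40.078 + 2×28.085 + 6×15.999 = 232.948 g/mol, of which 56.170 g is Si.
So Si makes up 56.170/232.948 = 0.2411 of the mass, i.e. 24.11%.

24.11 mass %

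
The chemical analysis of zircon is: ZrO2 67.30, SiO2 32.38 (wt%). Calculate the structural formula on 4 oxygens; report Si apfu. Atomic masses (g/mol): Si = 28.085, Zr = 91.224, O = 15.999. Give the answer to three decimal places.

ZrO2: 67.30/123.222 = 0.54617 mol → 0.54617 mol Zr, 1.09234 mol O.
SiO2: 32.38/60.083 = 0.53892 mol → 0.53892 mol Si, 1.07784 mol O.
Total oxygen = 2.17018 mol. Normalization factor = 4/2.17018 = 1.84317.
Si per 4 O = 0.53892 × 1.84317 = 0.993.

0.993 Si apfu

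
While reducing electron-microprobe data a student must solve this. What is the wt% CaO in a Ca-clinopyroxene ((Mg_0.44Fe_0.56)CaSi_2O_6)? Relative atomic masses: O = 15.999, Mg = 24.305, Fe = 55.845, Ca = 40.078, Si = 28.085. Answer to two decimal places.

Formula mass = 234.209 g/mol.
1 Ca → 1.0000 mol CaO per formula unit; M(CaO) = 56.077, so CaO mass = 56.077 g.
56.077/234.209 × 100 = 23.94 wt%.

23.94 wt%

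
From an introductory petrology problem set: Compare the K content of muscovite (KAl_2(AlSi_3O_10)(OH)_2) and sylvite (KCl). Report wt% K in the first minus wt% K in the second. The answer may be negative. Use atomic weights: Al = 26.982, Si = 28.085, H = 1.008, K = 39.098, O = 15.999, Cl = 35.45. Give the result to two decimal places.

-42.63 percentage points

First mineral: 39.098 g K in 398.303 g formula = 9.82 wt% K.
Second mineral: 39.098 g K in 74.548 g formula = 52.45 wt% K.
9.82% − 52.45% gives a difference of -42.63 percentage points.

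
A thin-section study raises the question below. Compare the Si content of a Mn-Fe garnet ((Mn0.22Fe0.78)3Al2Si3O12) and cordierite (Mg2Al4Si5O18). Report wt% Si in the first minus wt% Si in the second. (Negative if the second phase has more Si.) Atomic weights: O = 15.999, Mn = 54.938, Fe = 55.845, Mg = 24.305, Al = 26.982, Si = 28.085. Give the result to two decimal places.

First mineral: 84.255 g Si in 497.143 g formula = 16.95 wt% Si.
Second mineral: 140.425 g Si in 584.945 g formula = 24.01 wt% Si.
16.95% − 24.01% gives a difference of -7.06 percentage points.

-7.06 percentage points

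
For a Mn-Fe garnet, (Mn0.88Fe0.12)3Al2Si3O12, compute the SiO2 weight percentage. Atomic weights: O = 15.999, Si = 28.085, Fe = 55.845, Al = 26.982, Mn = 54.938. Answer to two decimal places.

36.39 wt%

M((Mn0.88Fe0.12)3Al2Si3O12) = 495.348 g/mol; M(SiO2) = 60.083 g/mol.
Moles SiO2 per formula unit = 3 Si ÷ 1 = 3.0000.
SiO2 fraction = (3.0000 × 60.083) / 495.348 = 180.249/495.348 = 0.3639.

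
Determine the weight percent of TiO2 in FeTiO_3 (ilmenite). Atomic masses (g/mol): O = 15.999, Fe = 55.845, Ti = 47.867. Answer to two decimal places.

52.64 wt%

Molar mass of FeTiO_3 = 1·55.845 + 1·47.867 + 3·15.999 = 151.709 g/mol.
Each formula unit contains 1 Ti, equivalent to 1/1 = 1.0000 mol TiO2.
M(TiO2) = 1×47.867 + 2×15.999 = 79.865 g/mol.
Mass of TiO2 per formula unit = 1.0000 × 79.865 = 79.865 g.
TiO2 wt% = 79.865 / 151.709 × 100 = 52.64%.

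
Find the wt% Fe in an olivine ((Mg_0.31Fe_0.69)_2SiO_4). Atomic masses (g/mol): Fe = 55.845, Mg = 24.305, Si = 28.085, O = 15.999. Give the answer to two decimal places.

M((Mg_0.31Fe_0.69)_2SiO_4) = 184.216 g/mol.
Fe contributes 1.38 × 55.845 = 77.066 g per mole.
77.066/184.216 = 0.4183 → 41.83%.

41.83 weight percent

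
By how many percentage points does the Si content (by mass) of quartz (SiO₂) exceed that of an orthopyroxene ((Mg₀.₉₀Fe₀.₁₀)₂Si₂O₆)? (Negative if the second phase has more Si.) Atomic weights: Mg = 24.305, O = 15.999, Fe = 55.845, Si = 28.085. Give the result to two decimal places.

19.62 percentage points

First mineral: 28.085 g Si in 60.083 g formula = 46.74 wt% Si.
Second mineral: 56.170 g Si in 207.082 g formula = 27.12 wt% Si.
46.74% − 27.12% gives a difference of 19.62 percentage points.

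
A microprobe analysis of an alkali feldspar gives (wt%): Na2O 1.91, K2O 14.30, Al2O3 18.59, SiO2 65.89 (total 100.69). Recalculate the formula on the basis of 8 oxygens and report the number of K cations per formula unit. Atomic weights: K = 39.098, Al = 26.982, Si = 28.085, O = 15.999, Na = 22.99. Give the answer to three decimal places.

Na2O: 1.91/61.979 = 0.03082 mol → 0.06164 mol Na, 0.03082 mol O.
K2O: 14.30/94.195 = 0.15181 mol → 0.30362 mol K, 0.15181 mol O.
Al2O3: 18.59/101.961 = 0.18232 mol → 0.36464 mol Al, 0.54696 mol O.
SiO2: 65.89/60.083 = 1.09665 mol → 1.09665 mol Si, 2.19330 mol O.
Total oxygen = 2.92289 mol. Normalization factor = 8/2.92289 = 2.73702.
K per 8 O = 0.30362 × 2.73702 = 0.831.

0.831 K apfu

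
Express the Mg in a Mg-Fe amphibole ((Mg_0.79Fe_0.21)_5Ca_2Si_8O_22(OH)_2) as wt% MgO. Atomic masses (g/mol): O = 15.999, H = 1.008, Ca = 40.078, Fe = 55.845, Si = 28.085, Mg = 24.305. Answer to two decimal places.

18.83 wt%

Molar mass of (Mg_0.79Fe_0.21)_5Ca_2Si_8O_22(OH)_2 = 3.95×24.305 + 1.05×55.845 + 2×40.078 + 8×28.085 + 24×15.999 + 2×1.008 = 845.470 g/mol.
Each formula unit contains 3.95 Mg, equivalent to 3.95/1 = 3.9500 mol MgO.
M(MgO) = 1×24.305 + 1×15.999 = 40.304 g/mol.
Mass of MgO per formula unit = 3.9500 × 40.304 = 159.201 g.
MgO wt% = 159.201 / 845.470 × 100 = 18.83%.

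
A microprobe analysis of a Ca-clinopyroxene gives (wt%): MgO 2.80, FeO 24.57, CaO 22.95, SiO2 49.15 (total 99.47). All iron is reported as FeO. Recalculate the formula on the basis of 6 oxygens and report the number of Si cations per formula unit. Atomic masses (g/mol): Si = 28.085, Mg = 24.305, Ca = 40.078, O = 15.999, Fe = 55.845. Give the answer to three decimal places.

2.80 wt% MgO ÷ 40.304 g/mol = 0.06947 mol, giving 0.06947 Mg and 0.06947 O.
24.57 wt% FeO ÷ 71.844 g/mol = 0.34199 mol, giving 0.34199 Fe and 0.34199 O.
22.95 wt% CaO ÷ 56.077 g/mol = 0.40926 mol, giving 0.40926 Ca and 0.40926 O.
49.15 wt% SiO2 ÷ 60.083 g/mol = 0.81804 mol, giving 0.81804 Si and 1.63608 O.
Oxygen sums to 2.45680; scaling by 6/2.45680 = 2.44220 puts the formula on 6 O.
Si: 0.81804 × 2.44220 = 1.998 atoms per formula unit.

1.998 Si apfu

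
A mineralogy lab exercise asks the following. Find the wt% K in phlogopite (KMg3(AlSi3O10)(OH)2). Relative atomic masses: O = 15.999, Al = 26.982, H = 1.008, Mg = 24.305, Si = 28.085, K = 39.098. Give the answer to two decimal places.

Formula mass = 1*39.098 + 3*24.305 + 1*26.982 + 3*28.085 + 12*15.999 + 2*1.008 = 417.254 g/mol, of which 39.098 g is K.
So K makes up 39.098/417.254 = 0.0937 of the mass, i.e. 9.37%.

9.37 wt%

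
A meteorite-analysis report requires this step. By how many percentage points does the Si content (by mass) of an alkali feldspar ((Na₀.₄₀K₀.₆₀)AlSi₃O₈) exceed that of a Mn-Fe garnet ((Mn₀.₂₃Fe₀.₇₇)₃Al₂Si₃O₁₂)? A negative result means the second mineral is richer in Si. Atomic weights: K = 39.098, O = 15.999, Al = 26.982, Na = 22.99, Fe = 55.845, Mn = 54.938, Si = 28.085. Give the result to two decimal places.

Si in (Na₀.₄₀K₀.₆₀)AlSi₃O₈: molar mass 271.884 g/mol; 3×28.085 = 84.255 g → 30.99 wt%.
Si in (Mn₀.₂₃Fe₀.₇₇)₃Al₂Si₃O₁₂: molar mass 497.116 g/mol; 3×28.085 = 84.255 g → 16.95 wt%.
Difference = 30.99 − 16.95 = 14.04 percentage points.

14.04 percentage points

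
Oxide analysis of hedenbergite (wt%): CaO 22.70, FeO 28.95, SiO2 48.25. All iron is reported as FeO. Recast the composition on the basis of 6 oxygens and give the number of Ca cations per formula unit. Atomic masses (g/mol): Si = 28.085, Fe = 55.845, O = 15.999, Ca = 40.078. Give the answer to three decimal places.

1.006 Ca apfu

22.70 wt% CaO ÷ 56.077 g/mol = 0.40480 mol, giving 0.40480 Ca and 0.40480 O.
28.95 wt% FeO ÷ 71.844 g/mol = 0.40296 mol, giving 0.40296 Fe and 0.40296 O.
48.25 wt% SiO2 ÷ 60.083 g/mol = 0.80306 mol, giving 0.80306 Si and 1.60612 O.
Oxygen sums to 2.41388; scaling by 6/2.41388 = 2.48562 puts the formula on 6 O.
Ca: 0.40480 × 2.48562 = 1.006 atoms per formula unit.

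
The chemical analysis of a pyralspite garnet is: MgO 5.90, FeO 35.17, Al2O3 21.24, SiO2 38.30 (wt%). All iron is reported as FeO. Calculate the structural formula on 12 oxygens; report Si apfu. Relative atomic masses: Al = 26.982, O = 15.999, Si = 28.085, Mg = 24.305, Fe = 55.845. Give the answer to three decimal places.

3.017 Si apfu

MgO: 5.90/40.304 = 0.14639 mol → 0.14639 mol Mg, 0.14639 mol O.
FeO: 35.17/71.844 = 0.48953 mol → 0.48953 mol Fe, 0.48953 mol O.
Al2O3: 21.24/101.961 = 0.20831 mol → 0.41662 mol Al, 0.62493 mol O.
SiO2: 38.30/60.083 = 0.63745 mol → 0.63745 mol Si, 1.27490 mol O.
Total oxygen = 2.53575 mol. Normalization factor = 12/2.53575 = 4.73233.
Si per 12 O = 0.63745 × 4.73233 = 3.017.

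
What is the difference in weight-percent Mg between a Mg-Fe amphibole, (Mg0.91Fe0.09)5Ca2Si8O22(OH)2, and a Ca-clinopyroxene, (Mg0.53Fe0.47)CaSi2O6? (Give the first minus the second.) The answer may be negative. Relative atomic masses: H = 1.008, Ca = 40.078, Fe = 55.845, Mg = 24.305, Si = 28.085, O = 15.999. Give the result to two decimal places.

7.81 percentage points

Mg in (Mg0.91Fe0.09)5Ca2Si8O22(OH)2: molar mass 826.546 g/mol; 4.55×24.305 = 110.588 g → 13.38 wt%.
Mg in (Mg0.53Fe0.47)CaSi2O6: molar mass 231.371 g/mol; 0.53×24.305 = 12.882 g → 5.57 wt%.
Difference = 13.38 − 5.57 = 7.81 percentage points.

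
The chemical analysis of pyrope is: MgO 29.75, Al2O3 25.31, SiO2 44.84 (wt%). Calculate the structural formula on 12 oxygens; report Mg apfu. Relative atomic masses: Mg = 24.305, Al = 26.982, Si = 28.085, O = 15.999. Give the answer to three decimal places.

2.977 Mg apfu

MgO (M=40.304): mol = 0.73814; Mg = 0.73814, O = 0.73814.
Al2O3 (M=101.961): mol = 0.24823; Al = 0.49646, O = 0.74469.
SiO2 (M=60.083): mol = 0.74630; Si = 0.74630, O = 1.49260.
ΣO = 2.97543; factor = 12/ΣO = 4.03303.
Mg apfu = 0.73814 × 4.03303 = 2.977.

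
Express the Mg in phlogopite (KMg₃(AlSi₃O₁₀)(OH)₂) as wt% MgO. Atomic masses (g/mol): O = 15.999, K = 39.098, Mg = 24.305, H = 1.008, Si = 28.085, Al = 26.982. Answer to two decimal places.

M(KMg₃(AlSi₃O₁₀)(OH)₂) = 417.254 g/mol; M(MgO) = 40.304 g/mol.
Moles MgO per formula unit = 3 Mg ÷ 1 = 3.0000.
MgO fraction = (3.0000 × 40.304) / 417.254 = 120.912/417.254 = 0.2898.

28.98 wt%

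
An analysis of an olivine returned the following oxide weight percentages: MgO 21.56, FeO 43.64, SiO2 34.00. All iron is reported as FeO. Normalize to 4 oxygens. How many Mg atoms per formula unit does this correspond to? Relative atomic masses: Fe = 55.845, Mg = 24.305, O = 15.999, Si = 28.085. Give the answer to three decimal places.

MgO: 21.56/40.304 = 0.53493 mol → 0.53493 mol Mg, 0.53493 mol O.
FeO: 43.64/71.844 = 0.60743 mol → 0.60743 mol Fe, 0.60743 mol O.
SiO2: 34.00/60.083 = 0.56588 mol → 0.56588 mol Si, 1.13176 mol O.
Total oxygen = 2.27412 mol. Normalization factor = 4/2.27412 = 1.75892.
Mg per 4 O = 0.53493 × 1.75892 = 0.941.

0.941 Mg apfu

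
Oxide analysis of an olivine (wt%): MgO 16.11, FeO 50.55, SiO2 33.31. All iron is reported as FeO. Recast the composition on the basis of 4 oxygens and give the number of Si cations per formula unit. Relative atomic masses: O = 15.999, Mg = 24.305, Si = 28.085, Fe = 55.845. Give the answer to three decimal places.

1.002 Si apfu

MgO: 16.11/40.304 = 0.39971 mol → 0.39971 mol Mg, 0.39971 mol O.
FeO: 50.55/71.844 = 0.70361 mol → 0.70361 mol Fe, 0.70361 mol O.
SiO2: 33.31/60.083 = 0.55440 mol → 0.55440 mol Si, 1.10880 mol O.
Total oxygen = 2.21212 mol. Normalization factor = 4/2.21212 = 1.80822.
Si per 4 O = 0.55440 × 1.80822 = 1.002.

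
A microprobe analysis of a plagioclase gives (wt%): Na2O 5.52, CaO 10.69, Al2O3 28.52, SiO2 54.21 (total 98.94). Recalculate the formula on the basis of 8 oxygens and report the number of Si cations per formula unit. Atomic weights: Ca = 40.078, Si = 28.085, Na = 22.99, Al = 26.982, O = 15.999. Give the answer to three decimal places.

2.469 Si apfu

Na2O: 5.52/61.979 = 0.08906 mol → 0.17812 mol Na, 0.08906 mol O.
CaO: 10.69/56.077 = 0.19063 mol → 0.19063 mol Ca, 0.19063 mol O.
Al2O3: 28.52/101.961 = 0.27971 mol → 0.55942 mol Al, 0.83913 mol O.
SiO2: 54.21/60.083 = 0.90225 mol → 0.90225 mol Si, 1.80450 mol O.
Total oxygen = 2.92332 mol. Normalization factor = 8/2.92332 = 2.73661.
Si per 8 O = 0.90225 × 2.73661 = 2.469.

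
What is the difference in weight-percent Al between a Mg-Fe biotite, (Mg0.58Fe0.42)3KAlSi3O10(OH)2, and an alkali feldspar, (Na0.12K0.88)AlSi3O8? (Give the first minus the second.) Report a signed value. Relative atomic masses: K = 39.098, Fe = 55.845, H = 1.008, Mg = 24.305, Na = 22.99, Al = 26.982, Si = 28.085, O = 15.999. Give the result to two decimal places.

-3.86 percentage points

M((Mg0.58Fe0.42)3KAlSi3O10(OH)2) = 456.994 g/mol, so wt% Al = 26.982/456.994 × 100 = 5.90%.
M((Na0.12K0.88)AlSi3O8) = 276.394 g/mol, so wt% Al = 26.982/276.394 × 100 = 9.76%.
5.90 − 9.76 = -3.86 pp.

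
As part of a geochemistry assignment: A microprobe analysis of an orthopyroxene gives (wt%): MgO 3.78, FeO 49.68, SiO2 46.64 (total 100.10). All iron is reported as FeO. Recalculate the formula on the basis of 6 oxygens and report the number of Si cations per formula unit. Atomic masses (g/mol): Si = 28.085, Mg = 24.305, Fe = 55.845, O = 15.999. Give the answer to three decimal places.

MgO (M=40.304): mol = 0.09379; Mg = 0.09379, O = 0.09379.
FeO (M=71.844): mol = 0.69150; Fe = 0.69150, O = 0.69150.
SiO2 (M=60.083): mol = 0.77626; Si = 0.77626, O = 1.55252.
ΣO = 2.33781; factor = 6/ΣO = 2.56650.
Si apfu = 0.77626 × 2.56650 = 1.992.

1.992 Si apfu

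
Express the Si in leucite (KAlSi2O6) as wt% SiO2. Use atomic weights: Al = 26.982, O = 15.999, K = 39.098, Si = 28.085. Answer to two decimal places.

55.06 wt%

Molar mass of KAlSi2O6 = 1·39.098 + 1·26.982 + 2·28.085 + 6·15.999 = 218.244 g/mol.
Each formula unit contains 2 Si, equivalent to 2/1 = 2.0000 mol SiO2.
M(SiO2) = 1×28.085 + 2×15.999 = 60.083 g/mol.
Mass of SiO2 per formula unit = 2.0000 × 60.083 = 120.166 g.
SiO2 wt% = 120.166 / 218.244 × 100 = 55.06%.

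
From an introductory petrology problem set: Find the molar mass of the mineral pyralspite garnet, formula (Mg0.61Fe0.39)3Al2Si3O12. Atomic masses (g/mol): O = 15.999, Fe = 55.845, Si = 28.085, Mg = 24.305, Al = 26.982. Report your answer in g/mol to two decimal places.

440.02 g/mol

The formula mass is the sum 1.83×24.305 + 1.17×55.845 + 2×26.982 + 3×28.085 + 12×15.999.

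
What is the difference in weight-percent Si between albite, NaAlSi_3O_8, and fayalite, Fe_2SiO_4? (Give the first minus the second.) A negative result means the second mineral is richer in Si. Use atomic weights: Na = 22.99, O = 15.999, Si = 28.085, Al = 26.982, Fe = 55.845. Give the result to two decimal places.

18.35 percentage points

M(NaAlSi_3O_8) = 262.219 g/mol, so wt% Si = 84.255/262.219 × 100 = 32.13%.
M(Fe_2SiO_4) = 203.771 g/mol, so wt% Si = 28.085/203.771 × 100 = 13.78%.
32.13 − 13.78 = 18.35 pp.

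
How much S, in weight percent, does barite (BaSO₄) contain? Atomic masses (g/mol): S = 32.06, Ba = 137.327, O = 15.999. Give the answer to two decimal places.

Molar mass of BaSO₄: 1×137.327 + 1×32.06 + 4×15.999 = 233.383 g/mol.
Mass of S per formula unit: 1 × 32.06 = 32.060 g.
Weight fraction S = 32.060 / 233.383 = 0.1374.

13.74 weight percent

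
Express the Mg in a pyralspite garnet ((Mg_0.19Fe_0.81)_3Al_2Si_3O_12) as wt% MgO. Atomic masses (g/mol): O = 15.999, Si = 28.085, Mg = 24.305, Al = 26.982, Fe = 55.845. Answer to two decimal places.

4.79 wt%

M((Mg_0.19Fe_0.81)_3Al_2Si_3O_12) = 479.764 g/mol; M(MgO) = 40.304 g/mol.
Moles MgO per formula unit = 0.57 Mg ÷ 1 = 0.5700.
MgO fraction = (0.5700 × 40.304) / 479.764 = 22.973/479.764 = 0.0479.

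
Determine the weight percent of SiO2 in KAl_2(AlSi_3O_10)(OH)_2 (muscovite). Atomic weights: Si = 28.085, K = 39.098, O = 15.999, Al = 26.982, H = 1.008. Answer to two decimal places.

Molar mass of KAl_2(AlSi_3O_10)(OH)_2 = 1*39.098 + 3*26.982 + 3*28.085 + 12*15.999 + 2*1.008 = 398.303 g/mol.
Each formula unit contains 3 Si, equivalent to 3/1 = 3.0000 mol SiO2.
M(SiO2) = 1×28.085 + 2×15.999 = 60.083 g/mol.
Mass of SiO2 per formula unit = 3.0000 × 60.083 = 180.249 g.
SiO2 wt% = 180.249 / 398.303 × 100 = 45.25%.

45.25 wt%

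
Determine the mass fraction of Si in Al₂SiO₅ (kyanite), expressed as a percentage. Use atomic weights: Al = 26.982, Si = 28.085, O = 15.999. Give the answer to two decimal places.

M(Al₂SiO₅) = 162.044 g/mol.
Si contributes 1 × 28.085 = 28.085 g per mole.
28.085/162.044 = 0.1733 → 17.33%.

17.33 weight percent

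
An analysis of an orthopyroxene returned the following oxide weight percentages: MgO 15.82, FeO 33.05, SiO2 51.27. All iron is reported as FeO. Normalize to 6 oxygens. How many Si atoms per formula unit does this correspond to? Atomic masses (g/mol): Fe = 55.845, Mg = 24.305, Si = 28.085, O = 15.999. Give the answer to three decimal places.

MgO: 15.82/40.304 = 0.39252 mol → 0.39252 mol Mg, 0.39252 mol O.
FeO: 33.05/71.844 = 0.46002 mol → 0.46002 mol Fe, 0.46002 mol O.
SiO2: 51.27/60.083 = 0.85332 mol → 0.85332 mol Si, 1.70664 mol O.
Total oxygen = 2.55918 mol. Normalization factor = 6/2.55918 = 2.34450.
Si per 6 O = 0.85332 × 2.34450 = 2.001.

2.001 Si apfu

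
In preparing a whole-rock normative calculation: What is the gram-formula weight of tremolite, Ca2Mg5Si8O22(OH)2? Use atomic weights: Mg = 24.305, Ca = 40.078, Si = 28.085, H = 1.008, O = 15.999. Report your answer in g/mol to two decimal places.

Ca: 2 × 40.078 = 80.1560
Mg: 5 × 24.305 = 121.5250
Si: 8 × 28.085 = 224.6800
O: 24 × 15.999 = 383.9760
H: 2 × 1.008 = 2.0160
Summing the contributions gives the formula mass.

812.35 g/mol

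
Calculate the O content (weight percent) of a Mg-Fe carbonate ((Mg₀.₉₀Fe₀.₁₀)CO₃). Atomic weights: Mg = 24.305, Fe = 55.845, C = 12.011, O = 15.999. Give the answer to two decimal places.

54.87 weight percent

Molar mass of (Mg₀.₉₀Fe₀.₁₀)CO₃: 0.90×24.305 + 0.10×55.845 + 1×12.011 + 3×15.999 = 87.467 g/mol.
Mass of O per formula unit: 3 × 15.999 = 47.997 g.
Weight fraction O = 47.997 / 87.467 = 0.5487.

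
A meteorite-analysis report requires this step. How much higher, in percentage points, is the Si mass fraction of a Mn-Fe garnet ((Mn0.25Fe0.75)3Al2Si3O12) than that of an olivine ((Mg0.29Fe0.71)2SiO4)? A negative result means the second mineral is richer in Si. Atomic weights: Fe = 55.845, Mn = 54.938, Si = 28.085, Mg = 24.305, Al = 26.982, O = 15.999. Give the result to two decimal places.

1.81 percentage points

Si in (Mn0.25Fe0.75)3Al2Si3O12: molar mass 497.062 g/mol; 3×28.085 = 84.255 g → 16.95 wt%.
Si in (Mg0.29Fe0.71)2SiO4: molar mass 185.478 g/mol; 1×28.085 = 28.085 g → 15.14 wt%.
Difference = 16.95 − 15.14 = 1.81 percentage points.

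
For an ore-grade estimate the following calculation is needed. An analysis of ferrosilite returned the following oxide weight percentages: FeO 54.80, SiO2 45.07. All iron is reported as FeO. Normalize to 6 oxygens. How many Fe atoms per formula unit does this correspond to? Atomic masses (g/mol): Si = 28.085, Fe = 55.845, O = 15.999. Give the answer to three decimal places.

2.022 Fe apfu

FeO (M=71.844): mol = 0.76276; Fe = 0.76276, O = 0.76276.
SiO2 (M=60.083): mol = 0.75013; Si = 0.75013, O = 1.50026.
ΣO = 2.26302; factor = 6/ΣO = 2.65132.
Fe apfu = 0.76276 × 2.65132 = 2.022.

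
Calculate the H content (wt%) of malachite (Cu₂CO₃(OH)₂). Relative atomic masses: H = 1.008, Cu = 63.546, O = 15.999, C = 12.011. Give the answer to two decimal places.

0.91 wt%

Molar mass of Cu₂CO₃(OH)₂: 2·63.546 + 1·12.011 + 5·15.999 + 2·1.008 = 221.114 g/mol.
Mass of H per formula unit: 2 × 1.008 = 2.016 g.
Weight fraction H = 2.016 / 221.114 = 0.0091.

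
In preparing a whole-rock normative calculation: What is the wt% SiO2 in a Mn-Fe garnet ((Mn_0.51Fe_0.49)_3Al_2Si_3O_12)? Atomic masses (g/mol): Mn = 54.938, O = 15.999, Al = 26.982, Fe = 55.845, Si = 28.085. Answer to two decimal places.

36.31 wt%

M((Mn_0.51Fe_0.49)_3Al_2Si_3O_12) = 496.354 g/mol; M(SiO2) = 60.083 g/mol.
Moles SiO2 per formula unit = 3 Si ÷ 1 = 3.0000.
SiO2 fraction = (3.0000 × 60.083) / 496.354 = 180.249/496.354 = 0.3631.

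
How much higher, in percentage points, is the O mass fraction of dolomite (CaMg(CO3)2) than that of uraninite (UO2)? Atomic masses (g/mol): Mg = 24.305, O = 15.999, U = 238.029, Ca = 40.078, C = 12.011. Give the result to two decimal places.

40.21 percentage points

O in CaMg(CO3)2: molar mass 184.399 g/mol; 6×15.999 = 95.994 g → 52.06 wt%.
O in UO2: molar mass 270.027 g/mol; 2×15.999 = 31.998 g → 11.85 wt%.
Difference = 52.06 − 11.85 = 40.21 percentage points.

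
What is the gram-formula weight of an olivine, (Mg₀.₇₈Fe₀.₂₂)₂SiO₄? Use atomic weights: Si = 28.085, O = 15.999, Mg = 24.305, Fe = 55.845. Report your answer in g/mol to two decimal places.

The formula mass is the sum 1.56(24.305) + 0.44(55.845) + 1(28.085) + 4(15.999).

154.57 g/mol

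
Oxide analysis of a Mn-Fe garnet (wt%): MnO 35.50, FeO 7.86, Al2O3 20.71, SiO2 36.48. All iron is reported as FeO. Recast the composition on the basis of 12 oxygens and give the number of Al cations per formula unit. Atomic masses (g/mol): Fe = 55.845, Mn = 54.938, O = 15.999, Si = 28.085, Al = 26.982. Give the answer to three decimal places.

MnO: 35.50/70.937 = 0.50044 mol → 0.50044 mol Mn, 0.50044 mol O.
FeO: 7.86/71.844 = 0.10940 mol → 0.10940 mol Fe, 0.10940 mol O.
Al2O3: 20.71/101.961 = 0.20312 mol → 0.40624 mol Al, 0.60936 mol O.
SiO2: 36.48/60.083 = 0.60716 mol → 0.60716 mol Si, 1.21432 mol O.
Total oxygen = 2.43352 mol. Normalization factor = 12/2.43352 = 4.93113.
Al per 12 O = 0.40624 × 4.93113 = 2.003.

2.003 Al apfu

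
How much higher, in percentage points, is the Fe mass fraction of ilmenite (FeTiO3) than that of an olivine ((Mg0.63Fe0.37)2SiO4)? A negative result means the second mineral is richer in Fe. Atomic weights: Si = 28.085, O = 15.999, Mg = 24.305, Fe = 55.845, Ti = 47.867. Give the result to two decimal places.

11.62 percentage points

Fe in FeTiO3: molar mass 151.709 g/mol; 1×55.845 = 55.845 g → 36.81 wt%.
Fe in (Mg0.63Fe0.37)2SiO4: molar mass 164.031 g/mol; 0.74×55.845 = 41.325 g → 25.19 wt%.
Difference = 36.81 − 25.19 = 11.62 percentage points.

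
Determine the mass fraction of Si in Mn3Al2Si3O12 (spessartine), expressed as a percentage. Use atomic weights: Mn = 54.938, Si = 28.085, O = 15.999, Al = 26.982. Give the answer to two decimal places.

Molar mass of Mn3Al2Si3O12: 3×54.938 + 2×26.982 + 3×28.085 + 12×15.999 = 495.021 g/mol.
Mass of Si per formula unit: 3 × 28.085 = 84.255 g.
Weight fraction Si = 84.255 / 495.021 = 0.1702.

17.02 wt%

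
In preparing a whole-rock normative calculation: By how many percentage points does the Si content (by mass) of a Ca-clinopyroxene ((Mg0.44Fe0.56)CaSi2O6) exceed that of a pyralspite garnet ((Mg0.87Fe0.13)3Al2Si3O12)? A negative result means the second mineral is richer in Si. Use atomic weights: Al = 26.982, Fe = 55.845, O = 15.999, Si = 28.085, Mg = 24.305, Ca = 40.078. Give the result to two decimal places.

First mineral: 56.170 g Si in 234.209 g formula = 23.98 wt% Si.
Second mineral: 84.255 g Si in 415.423 g formula = 20.28 wt% Si.
23.98% − 20.28% gives a difference of 3.70 percentage points.

3.70 percentage points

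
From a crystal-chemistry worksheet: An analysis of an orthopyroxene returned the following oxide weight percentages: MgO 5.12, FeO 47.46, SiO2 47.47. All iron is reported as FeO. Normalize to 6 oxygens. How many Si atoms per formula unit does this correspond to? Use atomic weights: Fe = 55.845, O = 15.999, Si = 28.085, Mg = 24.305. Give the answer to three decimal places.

2.002 Si apfu

5.12 wt% MgO ÷ 40.304 g/mol = 0.12703 mol, giving 0.12703 Mg and 0.12703 O.
47.46 wt% FeO ÷ 71.844 g/mol = 0.66060 mol, giving 0.66060 Fe and 0.66060 O.
47.47 wt% SiO2 ÷ 60.083 g/mol = 0.79007 mol, giving 0.79007 Si and 1.58014 O.
Oxygen sums to 2.36777; scaling by 6/2.36777 = 2.53403 puts the formula on 6 O.
Si: 0.79007 × 2.53403 = 2.002 atoms per formula unit.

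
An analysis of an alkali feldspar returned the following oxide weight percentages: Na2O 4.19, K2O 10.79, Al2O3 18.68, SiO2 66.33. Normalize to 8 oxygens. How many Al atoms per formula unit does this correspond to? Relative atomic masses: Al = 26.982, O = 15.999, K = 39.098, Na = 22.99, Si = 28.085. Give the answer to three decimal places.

0.997 Al apfu

Na2O (M=61.979): mol = 0.06760; Na = 0.13520, O = 0.06760.
K2O (M=94.195): mol = 0.11455; K = 0.22910, O = 0.11455.
Al2O3 (M=101.961): mol = 0.18321; Al = 0.36642, O = 0.54963.
SiO2 (M=60.083): mol = 1.10397; Si = 1.10397, O = 2.20794.
ΣO = 2.93972; factor = 8/ΣO = 2.72135.
Al apfu = 0.36642 × 2.72135 = 0.997.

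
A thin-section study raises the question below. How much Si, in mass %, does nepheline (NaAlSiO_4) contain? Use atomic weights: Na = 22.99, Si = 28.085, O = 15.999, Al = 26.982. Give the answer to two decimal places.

19.77 mass %

Formula mass = 1×22.99 + 1×26.982 + 1×28.085 + 4×15.999 = 142.053 g/mol, of which 28.085 g is Si.
So Si makes up 28.085/142.053 = 0.1977 of the mass, i.e. 19.77%.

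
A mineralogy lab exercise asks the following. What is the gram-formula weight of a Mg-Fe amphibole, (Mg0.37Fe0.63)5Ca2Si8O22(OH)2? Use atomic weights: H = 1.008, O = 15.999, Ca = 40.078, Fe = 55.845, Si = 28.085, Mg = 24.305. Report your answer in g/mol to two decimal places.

The formula mass is the sum 1.85*24.305 + 3.15*55.845 + 2*40.078 + 8*28.085 + 24*15.999 + 2*1.008.

911.70 g/mol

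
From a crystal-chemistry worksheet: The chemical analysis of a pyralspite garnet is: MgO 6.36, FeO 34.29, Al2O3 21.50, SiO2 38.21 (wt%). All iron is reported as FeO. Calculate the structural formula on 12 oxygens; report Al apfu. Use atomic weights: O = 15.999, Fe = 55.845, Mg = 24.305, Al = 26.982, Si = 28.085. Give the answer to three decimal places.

MgO (M=40.304): mol = 0.15780; Mg = 0.15780, O = 0.15780.
FeO (M=71.844): mol = 0.47728; Fe = 0.47728, O = 0.47728.
Al2O3 (M=101.961): mol = 0.21086; Al = 0.42172, O = 0.63258.
SiO2 (M=60.083): mol = 0.63595; Si = 0.63595, O = 1.27190.
ΣO = 2.53956; factor = 12/ΣO = 4.72523.
Al apfu = 0.42172 × 4.72523 = 1.993.

1.993 Al apfu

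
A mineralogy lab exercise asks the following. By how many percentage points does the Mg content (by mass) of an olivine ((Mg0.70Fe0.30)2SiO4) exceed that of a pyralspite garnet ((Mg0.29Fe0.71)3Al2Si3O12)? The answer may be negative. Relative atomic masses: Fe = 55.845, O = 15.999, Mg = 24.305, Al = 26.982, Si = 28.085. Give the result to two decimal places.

16.82 percentage points

M((Mg0.70Fe0.30)2SiO4) = 159.615 g/mol, so wt% Mg = 34.027/159.615 × 100 = 21.32%.
M((Mg0.29Fe0.71)3Al2Si3O12) = 470.302 g/mol, so wt% Mg = 21.145/470.302 × 100 = 4.50%.
21.32 − 4.50 = 16.82 pp.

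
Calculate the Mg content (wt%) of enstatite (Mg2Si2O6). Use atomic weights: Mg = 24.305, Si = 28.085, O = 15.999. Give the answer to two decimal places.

Molar mass of Mg2Si2O6: 2*24.305 + 2*28.085 + 6*15.999 = 200.774 g/mol.
Mass of Mg per formula unit: 2 × 24.305 = 48.610 g.
Weight fraction Mg = 48.610 / 200.774 = 0.2421.

24.21 wt%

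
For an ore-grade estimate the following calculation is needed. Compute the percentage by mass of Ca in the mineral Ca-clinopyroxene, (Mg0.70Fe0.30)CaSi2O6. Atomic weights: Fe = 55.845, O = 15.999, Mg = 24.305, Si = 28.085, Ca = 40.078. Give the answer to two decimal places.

M((Mg0.70Fe0.30)CaSi2O6) = 226.009 g/mol.
Ca contributes 1 × 40.078 = 40.078 g per mole.
40.078/226.009 = 0.1773 → 17.73%.

17.73 mass %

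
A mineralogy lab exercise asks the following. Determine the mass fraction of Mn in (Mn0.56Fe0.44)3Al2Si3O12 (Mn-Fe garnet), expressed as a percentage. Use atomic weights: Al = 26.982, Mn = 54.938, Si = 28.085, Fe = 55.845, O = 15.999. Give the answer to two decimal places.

Molar mass of (Mn0.56Fe0.44)3Al2Si3O12: 1.68·54.938 + 1.32·55.845 + 2·26.982 + 3·28.085 + 12·15.999 = 496.218 g/mol.
Mass of Mn per formula unit: 1.68 × 54.938 = 92.296 g.
Weight fraction Mn = 92.296 / 496.218 = 0.1860.

18.60 mass %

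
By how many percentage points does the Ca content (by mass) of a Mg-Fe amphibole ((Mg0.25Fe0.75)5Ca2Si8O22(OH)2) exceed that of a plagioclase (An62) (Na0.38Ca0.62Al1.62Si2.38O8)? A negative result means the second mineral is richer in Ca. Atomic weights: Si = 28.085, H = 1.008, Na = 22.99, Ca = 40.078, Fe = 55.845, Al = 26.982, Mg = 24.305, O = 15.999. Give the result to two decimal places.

M((Mg0.25Fe0.75)5Ca2Si8O22(OH)2) = 930.628 g/mol, so wt% Ca = 80.156/930.628 × 100 = 8.61%.
M(Na0.38Ca0.62Al1.62Si2.38O8) = 272.130 g/mol, so wt% Ca = 24.848/272.130 × 100 = 9.13%.
8.61 − 9.13 = -0.52 pp.

-0.52 percentage points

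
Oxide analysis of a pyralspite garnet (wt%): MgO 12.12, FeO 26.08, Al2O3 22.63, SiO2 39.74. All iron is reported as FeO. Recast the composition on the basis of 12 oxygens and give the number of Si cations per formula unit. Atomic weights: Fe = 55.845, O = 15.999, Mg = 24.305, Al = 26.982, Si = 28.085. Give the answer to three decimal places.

2.992 Si apfu

MgO: 12.12/40.304 = 0.30071 mol → 0.30071 mol Mg, 0.30071 mol O.
FeO: 26.08/71.844 = 0.36301 mol → 0.36301 mol Fe, 0.36301 mol O.
Al2O3: 22.63/101.961 = 0.22195 mol → 0.44390 mol Al, 0.66585 mol O.
SiO2: 39.74/60.083 = 0.66142 mol → 0.66142 mol Si, 1.32284 mol O.
Total oxygen = 2.65241 mol. Normalization factor = 12/2.65241 = 4.52419.
Si per 12 O = 0.66142 × 4.52419 = 2.992.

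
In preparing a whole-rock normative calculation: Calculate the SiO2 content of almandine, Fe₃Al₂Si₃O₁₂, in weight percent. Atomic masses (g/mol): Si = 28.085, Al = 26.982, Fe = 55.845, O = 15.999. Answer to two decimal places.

M(Fe₃Al₂Si₃O₁₂) = 497.742 g/mol; M(SiO2) = 60.083 g/mol.
Moles SiO2 per formula unit = 3 Si ÷ 1 = 3.0000.
SiO2 fraction = (3.0000 × 60.083) / 497.742 = 180.249/497.742 = 0.3621.

36.21 wt%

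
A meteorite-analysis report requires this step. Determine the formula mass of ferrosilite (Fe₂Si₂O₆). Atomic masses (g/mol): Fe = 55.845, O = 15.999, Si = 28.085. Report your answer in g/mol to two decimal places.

The formula mass is the sum 2·55.845 + 2·28.085 + 6·15.999.

263.85 g/mol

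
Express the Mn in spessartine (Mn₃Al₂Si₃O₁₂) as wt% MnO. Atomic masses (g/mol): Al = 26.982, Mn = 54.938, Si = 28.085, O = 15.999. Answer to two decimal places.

Molar mass of Mn₃Al₂Si₃O₁₂ = 3·54.938 + 2·26.982 + 3·28.085 + 12·15.999 = 495.021 g/mol.
Each formula unit contains 3 Mn, equivalent to 3/1 = 3.0000 mol MnO.
M(MnO) = 1×54.938 + 1×15.999 = 70.937 g/mol.
Mass of MnO per formula unit = 3.0000 × 70.937 = 212.811 g.
MnO wt% = 212.811 / 495.021 × 100 = 42.99%.

42.99 wt%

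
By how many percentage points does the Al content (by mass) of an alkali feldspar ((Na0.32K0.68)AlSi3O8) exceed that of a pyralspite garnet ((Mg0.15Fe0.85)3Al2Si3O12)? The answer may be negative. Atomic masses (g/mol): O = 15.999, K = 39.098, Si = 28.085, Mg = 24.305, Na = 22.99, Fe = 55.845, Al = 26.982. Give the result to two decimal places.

-1.28 percentage points

M((Na0.32K0.68)AlSi3O8) = 273.172 g/mol, so wt% Al = 26.982/273.172 × 100 = 9.88%.
M((Mg0.15Fe0.85)3Al2Si3O12) = 483.549 g/mol, so wt% Al = 53.964/483.549 × 100 = 11.16%.
9.88 − 11.16 = -1.28 pp.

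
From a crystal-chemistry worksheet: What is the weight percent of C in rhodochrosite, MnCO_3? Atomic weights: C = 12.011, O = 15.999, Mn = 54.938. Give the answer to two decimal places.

Molar mass of MnCO_3: 1·54.938 + 1·12.011 + 3·15.999 = 114.946 g/mol.
Mass of C per formula unit: 1 × 12.011 = 12.011 g.
Weight fraction C = 12.011 / 114.946 = 0.1045.

10.45 mass %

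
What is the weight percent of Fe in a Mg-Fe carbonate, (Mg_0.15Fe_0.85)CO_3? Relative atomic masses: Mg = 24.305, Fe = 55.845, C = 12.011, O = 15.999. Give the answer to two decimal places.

Molar mass of (Mg_0.15Fe_0.85)CO_3: 0.15·24.305 + 0.85·55.845 + 1·12.011 + 3·15.999 = 111.122 g/mol.
Mass of Fe per formula unit: 0.85 × 55.845 = 47.468 g.
Weight fraction Fe = 47.468 / 111.122 = 0.4272.

42.72 weight percent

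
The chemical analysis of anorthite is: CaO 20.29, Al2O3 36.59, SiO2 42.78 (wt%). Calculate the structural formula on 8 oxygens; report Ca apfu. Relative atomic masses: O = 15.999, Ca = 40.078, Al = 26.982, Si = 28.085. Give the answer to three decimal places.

1.011 Ca apfu

20.29 wt% CaO ÷ 56.077 g/mol = 0.36182 mol, giving 0.36182 Ca and 0.36182 O.
36.59 wt% Al2O3 ÷ 101.961 g/mol = 0.35886 mol, giving 0.71772 Al and 1.07658 O.
42.78 wt% SiO2 ÷ 60.083 g/mol = 0.71202 mol, giving 0.71202 Si and 1.42404 O.
Oxygen sums to 2.86244; scaling by 8/2.86244 = 2.79482 puts the formula on 8 O.
Ca: 0.36182 × 2.79482 = 1.011 atoms per formula unit.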